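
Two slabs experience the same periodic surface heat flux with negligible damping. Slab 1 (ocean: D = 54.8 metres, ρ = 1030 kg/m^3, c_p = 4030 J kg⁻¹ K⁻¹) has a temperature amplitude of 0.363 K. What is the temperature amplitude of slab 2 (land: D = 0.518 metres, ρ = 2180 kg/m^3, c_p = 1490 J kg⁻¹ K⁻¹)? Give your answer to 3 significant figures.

49.1 K

C_ocean = 2.27×10^8 J/(m²·K); C_land = 1.68×10^6 J/(m²·K).
A ∝ 1/C ⇒ A_land = A_ocean × C_ocean/C_land = 0.363 × 135 = 49.1 K.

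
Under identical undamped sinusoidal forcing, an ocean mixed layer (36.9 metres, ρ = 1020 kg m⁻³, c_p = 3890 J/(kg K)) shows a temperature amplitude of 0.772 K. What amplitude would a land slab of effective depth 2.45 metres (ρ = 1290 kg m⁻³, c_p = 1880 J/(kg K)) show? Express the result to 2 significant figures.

C_ocean = 1.46×10^8 J/(m²·K); C_land = 5.94×10^6 J/(m²·K).
A ∝ 1/C ⇒ A_land = A_ocean × C_ocean/C_land = 0.772 × 24.6 = 19.0 K.

19 K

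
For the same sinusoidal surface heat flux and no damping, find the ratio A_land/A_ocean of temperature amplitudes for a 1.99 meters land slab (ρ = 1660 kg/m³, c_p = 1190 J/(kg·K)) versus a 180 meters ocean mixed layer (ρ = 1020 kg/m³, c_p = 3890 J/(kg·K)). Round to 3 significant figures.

C_ocean = 1020 × 3890 × 180 = 7.14×10^8 J/(m²·K).
C_land = 1660 × 1190 × 1.99 = 3.93×10^6 J/(m²·K).
Undamped amplitude ∝ 1/C, so A_land/A_ocean = C_ocean/C_land = 182.

182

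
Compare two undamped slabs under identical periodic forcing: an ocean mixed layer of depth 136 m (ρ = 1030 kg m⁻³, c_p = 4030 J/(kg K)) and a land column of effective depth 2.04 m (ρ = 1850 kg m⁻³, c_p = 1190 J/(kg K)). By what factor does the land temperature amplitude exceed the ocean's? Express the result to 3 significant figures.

126

C_ocean = 1030 × 4030 × 136 = 5.65×10^8 J/(m²·K).
C_land = 1850 × 1190 × 2.04 = 4.49×10^6 J/(m²·K).
Undamped amplitude ∝ 1/C, so A_land/A_ocean = C_ocean/C_land = 126.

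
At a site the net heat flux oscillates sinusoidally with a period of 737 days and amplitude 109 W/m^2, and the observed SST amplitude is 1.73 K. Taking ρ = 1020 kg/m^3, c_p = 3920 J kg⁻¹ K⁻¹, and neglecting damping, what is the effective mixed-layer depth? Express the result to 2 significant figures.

160 m

ω = 2π / 6.37×10^7 s = 9.87×10^-8 s⁻¹.
Required C = F₀ / (A ω) = 109 / (1.73 × 9.87×10^-8) = 6.39×10^8 J/(m²·K).
D = C / (ρ c_p) = 6.39×10^8 / (1020 × 3920) = 160 m.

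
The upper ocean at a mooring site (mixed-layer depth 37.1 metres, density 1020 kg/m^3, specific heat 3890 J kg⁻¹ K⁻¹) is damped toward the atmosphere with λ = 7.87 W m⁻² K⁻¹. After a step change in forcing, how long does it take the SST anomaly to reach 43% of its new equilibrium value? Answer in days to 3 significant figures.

Areal heat capacity C = ρ c_p D = 1020 × 3890 × 37.1 = 1.47×10^8 J/(m²·K).
τ = C / λ = 1.47×10^8 / 7.87 = 1.87×10^7 s.
Fraction reached: 1 − e^(−t/τ) = 0.43 ⇒ t = −τ ln(1 − 0.43) = τ × 0.562.
t = 1.05×10^7 s = 122 days.

122 days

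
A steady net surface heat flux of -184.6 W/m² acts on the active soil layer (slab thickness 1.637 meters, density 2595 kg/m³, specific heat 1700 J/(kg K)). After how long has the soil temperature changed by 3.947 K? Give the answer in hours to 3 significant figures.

42.9 hours

Areal heat capacity C = ρ c_p D = 2595 × 1700 × 1.637 = 7.22×10^6 J/(m²·K).
Time required: Δt = C ΔT / F = 7.22×10^6 × -3.947 / -184.6 = 1.54×10^5 s.
In hours: 1.54×10^5 s / (3600 s/hour) = 42.9 hours.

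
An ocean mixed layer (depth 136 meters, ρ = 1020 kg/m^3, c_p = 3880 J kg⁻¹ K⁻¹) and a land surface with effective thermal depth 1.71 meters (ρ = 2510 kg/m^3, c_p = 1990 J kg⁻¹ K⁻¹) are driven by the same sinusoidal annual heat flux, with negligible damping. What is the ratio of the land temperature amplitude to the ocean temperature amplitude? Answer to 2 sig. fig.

C_ocean = 1020 × 3880 × 136 = 5.38×10^8 J/(m²·K).
C_land = 2510 × 1990 × 1.71 = 8.54×10^6 J/(m²·K).
Undamped amplitude ∝ 1/C, so A_land/A_ocean = C_ocean/C_land = 63.0.

63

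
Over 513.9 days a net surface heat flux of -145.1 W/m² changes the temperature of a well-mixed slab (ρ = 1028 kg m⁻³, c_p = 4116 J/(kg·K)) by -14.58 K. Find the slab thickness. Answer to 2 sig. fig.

Heat input Q = F Δt = -145.1 × 4.44×10^7 s = -6.44×10^9 J/m².
Required areal heat capacity C = Q / ΔT = 4.42×10^8 J/(m²·K).
Depth D = C / (ρ c_p) = 4.42×10^8 / (1028 × 4116) = 104 m.

100 m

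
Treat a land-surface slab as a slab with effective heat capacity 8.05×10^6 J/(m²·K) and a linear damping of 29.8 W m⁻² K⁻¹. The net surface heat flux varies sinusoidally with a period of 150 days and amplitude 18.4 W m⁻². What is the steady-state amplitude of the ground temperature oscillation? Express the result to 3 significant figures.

Areal heat capacity C = 8.05×10^6 J/(m²·K) (given).
Angular frequency ω = 2π / T = 2π / 1.30×10^7 s = 4.85×10^-7 s⁻¹.
√((Cω)² + λ²) = √((3.90)² + 29.8²) = 30.1 W/(m²·K).
Amplitude A = F₀ / √((Cω)²+λ²) = 18.4 / 30.1 = 0.612 K.

0.612 K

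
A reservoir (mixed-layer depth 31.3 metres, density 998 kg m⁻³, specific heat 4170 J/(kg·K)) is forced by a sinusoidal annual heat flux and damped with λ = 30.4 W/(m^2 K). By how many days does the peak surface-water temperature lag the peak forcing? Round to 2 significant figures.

41 days

Areal heat capacity C = ρ c_p D = 998 × 4170 × 31.3 = 1.30×10^8 J m⁻² K⁻¹.
ω = 2π / 3.15×10^7 s = 1.99×10^-7 s⁻¹.
Phase lag φ = arctan(Cω/λ) = arctan(26.0/30.4) = 0.707 rad.
Time lag = φ / ω = 0.707 / 1.99×10^-7 = 3.55×10^6 s = 41.1 days.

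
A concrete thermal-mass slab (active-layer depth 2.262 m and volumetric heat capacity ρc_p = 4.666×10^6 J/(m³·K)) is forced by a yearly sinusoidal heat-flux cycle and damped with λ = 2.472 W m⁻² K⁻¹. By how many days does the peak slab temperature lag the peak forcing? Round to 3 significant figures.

Areal heat capacity C = ρc_p × D = 4.666×10^6 × 2.262 = 1.06×10^7 J/(m²·K).
ω = 2π / 3.15×10^7 s = 1.99×10^-7 s⁻¹.
Phase lag φ = arctan(Cω/λ) = arctan(2.10/2.472) = 0.705 rad.
Time lag = φ / ω = 0.705 / 1.99×10^-7 = 3.54×10^6 s = 40.9 days.

40.9 days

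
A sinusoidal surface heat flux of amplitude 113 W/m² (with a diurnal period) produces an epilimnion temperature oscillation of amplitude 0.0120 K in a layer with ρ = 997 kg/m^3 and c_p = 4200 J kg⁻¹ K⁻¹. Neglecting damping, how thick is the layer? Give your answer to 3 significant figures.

30.9 m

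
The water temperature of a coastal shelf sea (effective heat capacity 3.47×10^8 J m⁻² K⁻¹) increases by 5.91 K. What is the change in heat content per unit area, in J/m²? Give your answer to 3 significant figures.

2.05×10^9

Areal heat capacity C = 3.47×10^8 J m⁻² K⁻¹ (given).
ΔQ = C ΔT = 3.47×10^8 × 5.91 = 2.05×10^9 J/m².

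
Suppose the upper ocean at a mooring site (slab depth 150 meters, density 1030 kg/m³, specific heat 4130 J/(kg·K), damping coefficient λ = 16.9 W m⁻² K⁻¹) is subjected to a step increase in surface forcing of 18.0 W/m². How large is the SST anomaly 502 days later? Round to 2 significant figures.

0.73 K

Areal heat capacity C = ρ c_p D = 1030 × 4130 × 150 = 6.38×10^8 J/(m^2 K).
τ = C / λ = 6.38×10^8 / 16.9 = 3.78×10^7 s.
Equilibrium anomaly ΔT_eq = F / λ = 18.0 / 16.9 = 1.07 K.
t = 502 days = 4.34×10^7 s, so t/τ = 1.15.
ΔT(t) = ΔT_eq (1 − e^(−t/τ)) = 1.07 × (1 − e^−1.15) = 0.727 K.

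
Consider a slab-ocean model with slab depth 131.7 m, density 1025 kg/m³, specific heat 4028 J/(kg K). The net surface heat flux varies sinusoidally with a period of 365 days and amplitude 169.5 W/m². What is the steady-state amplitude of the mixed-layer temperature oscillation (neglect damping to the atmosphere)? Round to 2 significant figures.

Areal heat capacity C = ρ c_p D = 1025 × 4028 × 131.7 = 5.44×10^8 J/(m^2 K).
Angular frequency ω = 2π / T = 2π / 3.15×10^7 s = 1.99×10^-7 s⁻¹.
Cω = 5.44×10^8 × 1.99×10^-7 = 108 W/(m²·K).
Amplitude A = F₀ / (Cω) = 169.5 / 108 = 1.56 K.

1.6 K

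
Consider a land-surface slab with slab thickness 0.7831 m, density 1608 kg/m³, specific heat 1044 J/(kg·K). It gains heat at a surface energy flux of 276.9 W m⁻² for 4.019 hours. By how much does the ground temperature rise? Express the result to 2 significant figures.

Areal heat capacity C = ρ c_p D = 1608 × 1044 × 0.7831 = 1.31×10^6 J/(m²·K).
Net heat input Q = F Δt = 276.9 × (4.019 hours × 3600 s/hour) = 4.01×10^6 J/m².
ΔT = Q / C = 4.01×10^6 / 1.31×10^6 = 3.05 K.

3.0 K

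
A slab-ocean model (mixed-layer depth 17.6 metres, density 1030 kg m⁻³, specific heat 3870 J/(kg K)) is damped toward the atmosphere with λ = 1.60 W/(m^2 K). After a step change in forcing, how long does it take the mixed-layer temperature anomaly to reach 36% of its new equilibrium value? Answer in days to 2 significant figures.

230 days

Areal heat capacity C = ρ c_p D = 1030 × 3870 × 17.6 = 7.02×10^7 J/(m²·K).
τ = C / λ = 7.02×10^7 / 1.60 = 4.38×10^7 s.
Fraction reached: 1 − e^(−t/τ) = 0.36 ⇒ t = −τ ln(1 − 0.36) = τ × 0.446.
t = 1.96×10^7 s = 226 days.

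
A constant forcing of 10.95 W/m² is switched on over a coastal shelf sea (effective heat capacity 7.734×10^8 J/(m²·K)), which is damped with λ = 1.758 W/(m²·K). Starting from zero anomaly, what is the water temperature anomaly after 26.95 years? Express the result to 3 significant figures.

5.33 K

Areal heat capacity C = 7.734×10^8 J/(m²·K) (given).
τ = C / λ = 7.73×10^8 / 1.758 = 4.40×10^8 s.
Equilibrium anomaly ΔT_eq = F / λ = 10.95 / 1.758 = 6.23 K.
t = 26.95 years = 8.50×10^8 s, so t/τ = 1.93.
ΔT(t) = ΔT_eq (1 − e^(−t/τ)) = 6.23 × (1 − e^−1.93) = 5.33 K.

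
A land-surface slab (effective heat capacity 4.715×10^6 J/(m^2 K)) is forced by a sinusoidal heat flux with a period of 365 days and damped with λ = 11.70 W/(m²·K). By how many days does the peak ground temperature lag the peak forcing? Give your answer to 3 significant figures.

Areal heat capacity C = 4.715×10^6 J/(m^2 K) (given).
ω = 2π / 3.15×10^7 s = 1.99×10^-7 s⁻¹.
Phase lag φ = arctan(Cω/λ) = arctan(0.939/11.70) = 0.0801 rad.
Time lag = φ / ω = 0.0801 / 1.99×10^-7 = 4.02×10^5 s = 4.65 days.

4.65 days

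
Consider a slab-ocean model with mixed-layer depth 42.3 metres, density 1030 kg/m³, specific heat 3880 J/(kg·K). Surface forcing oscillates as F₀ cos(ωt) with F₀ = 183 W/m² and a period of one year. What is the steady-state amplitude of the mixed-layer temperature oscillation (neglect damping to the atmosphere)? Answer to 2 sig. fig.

Areal heat capacity C = ρ c_p D = 1030 × 3880 × 42.3 = 1.69×10^8 J/(m^2 K).
Angular frequency ω = 2π / T = 2π / 3.15×10^7 s = 1.99×10^-7 s⁻¹.
Cω = 1.69×10^8 × 1.99×10^-7 = 33.7 W/(m²·K).
Amplitude A = F₀ / (Cω) = 183 / 33.7 = 5.43 K.

5.4 K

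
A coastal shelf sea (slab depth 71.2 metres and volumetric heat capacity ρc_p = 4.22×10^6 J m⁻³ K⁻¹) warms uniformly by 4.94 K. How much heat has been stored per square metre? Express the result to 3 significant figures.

Areal heat capacity C = ρc_p × D = 4.22×10^6 × 71.2 = 3.00×10^8 J/(m^2 K).
ΔQ = C ΔT = 3.00×10^8 × 4.94 = 1.48×10^9 J/m².

1.48×10^9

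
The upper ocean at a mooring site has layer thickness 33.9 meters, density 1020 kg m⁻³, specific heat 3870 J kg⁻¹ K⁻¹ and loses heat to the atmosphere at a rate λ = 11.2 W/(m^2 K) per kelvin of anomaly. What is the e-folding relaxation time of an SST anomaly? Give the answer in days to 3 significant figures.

138 days

Areal heat capacity C = ρ c_p D = 1020 × 3870 × 33.9 = 1.34×10^8 J/(m^2 K).
Relaxation time τ = C / λ = 1.34×10^8 / 11.2 = 1.19×10^7 s.
In days: 1.19×10^7 s / (86400 s/day) = 138 days.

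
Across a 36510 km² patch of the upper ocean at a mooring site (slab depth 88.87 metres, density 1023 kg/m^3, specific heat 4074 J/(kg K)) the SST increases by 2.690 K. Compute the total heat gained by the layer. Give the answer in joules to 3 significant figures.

Areal heat capacity C = ρ c_p D = 1023 × 4074 × 88.87 = 3.70×10^8 J m⁻² K⁻¹.
Heat per unit area: q = C ΔT = 3.70×10^8 × 2.690 = 9.96×10^8 J/m².
Total heat: Q = q × A = 9.96×10^8 × (36510 × 10⁶ m²) = 3.64×10^19 J.

3.64×10^19 J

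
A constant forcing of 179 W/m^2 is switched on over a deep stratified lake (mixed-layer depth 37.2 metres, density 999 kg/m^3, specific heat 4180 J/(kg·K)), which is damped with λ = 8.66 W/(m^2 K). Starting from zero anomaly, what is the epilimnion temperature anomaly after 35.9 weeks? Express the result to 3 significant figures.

Areal heat capacity C = ρ c_p D = 999 × 4180 × 37.2 = 1.55×10^8 J m⁻² K⁻¹.
τ = C / λ = 1.55×10^8 / 8.66 = 1.79×10^7 s.
Equilibrium anomaly ΔT_eq = F / λ = 179 / 8.66 = 20.7 K.
t = 35.9 weeks = 2.17×10^7 s, so t/τ = 1.21.
ΔT(t) = ΔT_eq (1 − e^(−t/τ)) = 20.7 × (1 − e^−1.21) = 14.5 K.

14.5 K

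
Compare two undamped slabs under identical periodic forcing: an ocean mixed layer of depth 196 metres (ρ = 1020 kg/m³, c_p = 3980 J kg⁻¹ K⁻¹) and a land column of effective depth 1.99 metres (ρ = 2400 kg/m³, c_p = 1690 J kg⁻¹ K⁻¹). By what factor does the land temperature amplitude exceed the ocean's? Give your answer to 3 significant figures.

98.6

C_ocean = 1020 × 3980 × 196 = 7.96×10^8 J/(m²·K).
C_land = 2400 × 1690 × 1.99 = 8.07×10^6 J/(m²·K).
Undamped amplitude ∝ 1/C, so A_land/A_ocean = C_ocean/C_land = 98.6.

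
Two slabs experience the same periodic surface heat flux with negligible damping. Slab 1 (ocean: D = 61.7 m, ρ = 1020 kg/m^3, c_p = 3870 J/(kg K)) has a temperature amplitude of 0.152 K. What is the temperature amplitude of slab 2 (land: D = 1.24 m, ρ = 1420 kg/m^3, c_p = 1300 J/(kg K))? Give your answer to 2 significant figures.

C_ocean = 2.44×10^8 J/(m²·K); C_land = 2.29×10^6 J/(m²·K).
A ∝ 1/C ⇒ A_land = A_ocean × C_ocean/C_land = 0.152 × 106 = 16.2 K.

16 K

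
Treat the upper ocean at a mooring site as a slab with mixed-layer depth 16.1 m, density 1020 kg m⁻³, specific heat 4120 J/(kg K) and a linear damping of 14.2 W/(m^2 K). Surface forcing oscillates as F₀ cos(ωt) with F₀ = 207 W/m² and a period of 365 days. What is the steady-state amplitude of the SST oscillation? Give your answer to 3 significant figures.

Areal heat capacity C = ρ c_p D = 1020 × 4120 × 16.1 = 6.77×10^7 J m⁻² K⁻¹.
Angular frequency ω = 2π / T = 2π / 3.15×10^7 s = 1.99×10^-7 s⁻¹.
√((Cω)² + λ²) = √((13.5)² + 14.2²) = 19.6 W/(m²·K).
Amplitude A = F₀ / √((Cω)²+λ²) = 207 / 19.6 = 10.6 K.

10.6 K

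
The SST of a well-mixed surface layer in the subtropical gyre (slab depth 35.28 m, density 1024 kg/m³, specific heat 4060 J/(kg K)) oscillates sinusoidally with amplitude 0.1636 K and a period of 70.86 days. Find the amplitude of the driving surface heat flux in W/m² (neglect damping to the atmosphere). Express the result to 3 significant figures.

24.6

Areal heat capacity C = ρ c_p D = 1024 × 4060 × 35.28 = 1.47×10^8 J/(m^2 K).
ω = 2π / 6.12×10^6 s = 1.03×10^-6 s⁻¹.
Cω = 1.47×10^8 × 1.03×10^-6 = 151 W/(m²·K).
F₀ = A × Cω = 0.1636 × 151 = 24.6 W/m².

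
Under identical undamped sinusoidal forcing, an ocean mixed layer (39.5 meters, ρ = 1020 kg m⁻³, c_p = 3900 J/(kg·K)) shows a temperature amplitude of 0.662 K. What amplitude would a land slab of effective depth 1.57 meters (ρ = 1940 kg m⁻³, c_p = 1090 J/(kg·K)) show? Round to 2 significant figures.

31 K

C_ocean = 1.57×10^8 J/(m²·K); C_land = 3.32×10^6 J/(m²·K).
A ∝ 1/C ⇒ A_land = A_ocean × C_ocean/C_land = 0.662 × 47.3 = 31.3 K.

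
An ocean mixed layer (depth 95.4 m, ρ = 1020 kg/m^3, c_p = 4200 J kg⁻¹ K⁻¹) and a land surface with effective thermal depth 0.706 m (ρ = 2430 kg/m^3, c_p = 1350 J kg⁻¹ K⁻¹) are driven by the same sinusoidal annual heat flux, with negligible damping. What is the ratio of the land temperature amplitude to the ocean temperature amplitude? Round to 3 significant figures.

176

C_ocean = 1020 × 4200 × 95.4 = 4.09×10^8 J/(m²·K).
C_land = 2430 × 1350 × 0.706 = 2.32×10^6 J/(m²·K).
Undamped amplitude ∝ 1/C, so A_land/A_ocean = C_ocean/C_land = 176.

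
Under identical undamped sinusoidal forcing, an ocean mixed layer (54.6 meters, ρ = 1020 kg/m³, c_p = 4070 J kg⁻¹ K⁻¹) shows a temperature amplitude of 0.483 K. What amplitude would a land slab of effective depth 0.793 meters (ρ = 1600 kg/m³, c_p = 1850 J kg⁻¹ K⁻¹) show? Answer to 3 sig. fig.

46.6 K

C_ocean = 2.27×10^8 J/(m²·K); C_land = 2.35×10^6 J/(m²·K).
A ∝ 1/C ⇒ A_land = A_ocean × C_ocean/C_land = 0.483 × 96.6 = 46.6 K.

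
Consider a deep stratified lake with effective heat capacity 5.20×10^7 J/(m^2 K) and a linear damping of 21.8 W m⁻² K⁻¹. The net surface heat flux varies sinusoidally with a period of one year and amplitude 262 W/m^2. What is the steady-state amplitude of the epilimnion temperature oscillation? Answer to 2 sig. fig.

Areal heat capacity C = 5.20×10^7 J/(m^2 K) (given).
Angular frequency ω = 2π / T = 2π / 3.15×10^7 s = 1.99×10^-7 s⁻¹.
√((Cω)² + λ²) = √((10.4)² + 21.8²) = 24.1 W/(m²·K).
Amplitude A = F₀ / √((Cω)²+λ²) = 262 / 24.1 = 10.9 K.

11 K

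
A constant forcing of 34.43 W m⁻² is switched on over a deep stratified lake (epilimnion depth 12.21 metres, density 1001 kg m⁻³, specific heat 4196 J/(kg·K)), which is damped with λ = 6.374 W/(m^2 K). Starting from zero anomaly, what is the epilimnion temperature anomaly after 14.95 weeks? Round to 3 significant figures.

Areal heat capacity C = ρ c_p D = 1001 × 4196 × 12.21 = 5.13×10^7 J/(m²·K).
τ = C / λ = 5.13×10^7 / 6.374 = 8.05×10^6 s.
Equilibrium anomaly ΔT_eq = F / λ = 34.43 / 6.374 = 5.40 K.
t = 14.95 weeks = 9.04×10^6 s, so t/τ = 1.12.
ΔT(t) = ΔT_eq (1 − e^(−t/τ)) = 5.40 × (1 − e^−1.12) = 3.65 K.

3.65 K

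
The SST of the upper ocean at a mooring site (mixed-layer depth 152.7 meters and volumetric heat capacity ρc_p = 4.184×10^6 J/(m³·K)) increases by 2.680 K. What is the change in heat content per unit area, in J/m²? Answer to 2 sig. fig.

1.7×10^9

Areal heat capacity C = ρc_p × D = 4.184×10^6 × 152.7 = 6.39×10^8 J/(m²·K).
ΔQ = C ΔT = 6.39×10^8 × 2.680 = 1.71×10^9 J/m².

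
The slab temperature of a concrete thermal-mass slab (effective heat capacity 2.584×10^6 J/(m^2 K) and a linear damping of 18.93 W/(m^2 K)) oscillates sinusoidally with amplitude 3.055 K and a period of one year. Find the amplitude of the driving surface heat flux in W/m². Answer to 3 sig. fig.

57.9

Areal heat capacity C = 2.584×10^6 J/(m^2 K) (given).
ω = 2π / 3.15×10^7 s = 1.99×10^-7 s⁻¹.
√((Cω)² + λ²) = √((0.515)² + 18.93²) = 18.9 W/(m²·K).
F₀ = A × √((Cω)²+λ²) = 3.055 × 18.9 = 57.9 W/m².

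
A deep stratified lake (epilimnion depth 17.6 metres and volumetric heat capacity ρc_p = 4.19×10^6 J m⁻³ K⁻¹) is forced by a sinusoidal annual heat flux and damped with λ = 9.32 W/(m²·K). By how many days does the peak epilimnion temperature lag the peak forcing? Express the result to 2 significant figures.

58 days

Areal heat capacity C = ρc_p × D = 4.19×10^6 × 17.6 = 7.37×10^7 J/(m²·K).
ω = 2π / 3.15×10^7 s = 1.99×10^-7 s⁻¹.
Phase lag φ = arctan(Cω/λ) = arctan(14.7/9.32) = 1.01 rad.
Time lag = φ / ω = 1.01 / 1.99×10^-7 = 5.05×10^6 s = 58.4 days.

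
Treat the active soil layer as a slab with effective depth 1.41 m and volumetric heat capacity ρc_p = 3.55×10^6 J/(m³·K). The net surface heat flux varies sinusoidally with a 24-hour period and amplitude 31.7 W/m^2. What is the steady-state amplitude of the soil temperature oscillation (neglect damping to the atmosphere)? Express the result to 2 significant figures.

0.087 K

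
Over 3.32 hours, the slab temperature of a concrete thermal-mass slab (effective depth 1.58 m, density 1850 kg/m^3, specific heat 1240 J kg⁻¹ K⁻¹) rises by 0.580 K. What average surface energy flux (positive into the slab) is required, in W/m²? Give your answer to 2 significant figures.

180

Areal heat capacity C = ρ c_p D = 1850 × 1240 × 1.58 = 3.62×10^6 J/(m^2 K).
Required heat per unit area: Q = C ΔT = 3.62×10^6 × 0.580 = 2.10×10^6 J/m².
Flux F = Q / Δt = 2.10×10^6 / 12000 s = 176 W/m².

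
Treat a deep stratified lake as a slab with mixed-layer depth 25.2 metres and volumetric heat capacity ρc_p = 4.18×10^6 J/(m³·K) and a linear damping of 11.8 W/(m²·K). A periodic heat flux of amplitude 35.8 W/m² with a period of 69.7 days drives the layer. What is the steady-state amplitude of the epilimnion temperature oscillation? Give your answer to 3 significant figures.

Areal heat capacity C = ρc_p × D = 4.18×10^6 × 25.2 = 1.05×10^8 J/(m²·K).
Angular frequency ω = 2π / T = 2π / 6.02×10^6 s = 1.04×10^-6 s⁻¹.
√((Cω)² + λ²) = √((110)² + 11.8²) = 111 W/(m²·K).
Amplitude A = F₀ / √((Cω)²+λ²) = 35.8 / 111 = 0.324 K.

0.324 K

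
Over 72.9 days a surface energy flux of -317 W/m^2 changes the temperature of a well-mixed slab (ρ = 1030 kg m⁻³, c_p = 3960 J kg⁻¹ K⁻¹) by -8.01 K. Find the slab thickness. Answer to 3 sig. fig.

Heat input Q = F Δt = -317 × 6.30×10^6 s = -2.00×10^9 J/m².
Required areal heat capacity C = Q / ΔT = 2.49×10^8 J/(m²·K).
Depth D = C / (ρ c_p) = 2.49×10^8 / (1030 × 3960) = 61.1 m.

61.1 m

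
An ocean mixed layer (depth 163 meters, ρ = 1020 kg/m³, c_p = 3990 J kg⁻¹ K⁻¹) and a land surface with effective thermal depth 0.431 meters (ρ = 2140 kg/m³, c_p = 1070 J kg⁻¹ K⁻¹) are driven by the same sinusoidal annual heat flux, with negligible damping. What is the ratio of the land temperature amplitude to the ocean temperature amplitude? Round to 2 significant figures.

C_ocean = 1020 × 3990 × 163 = 6.63×10^8 J/(m²·K).
C_land = 2140 × 1070 × 0.431 = 9.87×10^5 J/(m²·K).
Undamped amplitude ∝ 1/C, so A_land/A_ocean = C_ocean/C_land = 672.

670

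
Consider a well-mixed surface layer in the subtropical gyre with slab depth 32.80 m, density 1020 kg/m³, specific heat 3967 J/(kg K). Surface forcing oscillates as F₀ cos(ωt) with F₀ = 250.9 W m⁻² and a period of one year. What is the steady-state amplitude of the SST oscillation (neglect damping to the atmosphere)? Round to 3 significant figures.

Areal heat capacity C = ρ c_p D = 1020 × 3967 × 32.80 = 1.33×10^8 J/(m^2 K).
Angular frequency ω = 2π / T = 2π / 3.15×10^7 s = 1.99×10^-7 s⁻¹.
Cω = 1.33×10^8 × 1.99×10^-7 = 26.4 W/(m²·K).
Amplitude A = F₀ / (Cω) = 250.9 / 26.4 = 9.49 K.

9.49 K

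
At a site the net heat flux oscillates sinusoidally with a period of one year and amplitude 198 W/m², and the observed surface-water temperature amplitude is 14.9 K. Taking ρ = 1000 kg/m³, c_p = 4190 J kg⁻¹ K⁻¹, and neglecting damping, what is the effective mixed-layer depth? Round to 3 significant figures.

ω = 2π / 3.15×10^7 s = 1.99×10^-7 s⁻¹.
Required C = F₀ / (A ω) = 198 / (14.9 × 1.99×10^-7) = 6.67×10^7 J/(m²·K).
D = C / (ρ c_p) = 6.67×10^7 / (1000 × 4190) = 15.9 m.

15.9 m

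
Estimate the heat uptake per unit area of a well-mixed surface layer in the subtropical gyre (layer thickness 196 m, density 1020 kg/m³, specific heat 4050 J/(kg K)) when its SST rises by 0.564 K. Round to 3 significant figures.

4.57×10^8

Areal heat capacity C = ρ c_p D = 1020 × 4050 × 196 = 8.10×10^8 J m⁻² K⁻¹.
ΔQ = C ΔT = 8.10×10^8 × 0.564 = 4.57×10^8 J/m².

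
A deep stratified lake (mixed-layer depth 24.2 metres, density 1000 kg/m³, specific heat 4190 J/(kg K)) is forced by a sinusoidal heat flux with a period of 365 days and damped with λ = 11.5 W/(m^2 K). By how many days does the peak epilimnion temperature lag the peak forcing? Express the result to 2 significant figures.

61 days

Areal heat capacity C = ρ c_p D = 1000 × 4190 × 24.2 = 1.01×10^8 J/(m^2 K).
ω = 2π / 3.15×10^7 s = 1.99×10^-7 s⁻¹.
Phase lag φ = arctan(Cω/λ) = arctan(20.2/11.5) = 1.05 rad.
Time lag = φ / ω = 1.05 / 1.99×10^-7 = 5.29×10^6 s = 61.2 days.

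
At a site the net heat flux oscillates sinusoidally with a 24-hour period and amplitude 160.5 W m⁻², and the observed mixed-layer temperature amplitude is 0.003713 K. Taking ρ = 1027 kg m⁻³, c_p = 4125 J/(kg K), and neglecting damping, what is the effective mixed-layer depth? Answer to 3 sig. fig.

140 m

ω = 2π / 86400 s = 7.27×10^-5 s⁻¹.
Required C = F₀ / (A ω) = 160.5 / (0.003713 × 7.27×10^-5) = 5.94×10^8 J/(m²·K).
D = C / (ρ c_p) = 5.94×10^8 / (1027 × 4125) = 140 m.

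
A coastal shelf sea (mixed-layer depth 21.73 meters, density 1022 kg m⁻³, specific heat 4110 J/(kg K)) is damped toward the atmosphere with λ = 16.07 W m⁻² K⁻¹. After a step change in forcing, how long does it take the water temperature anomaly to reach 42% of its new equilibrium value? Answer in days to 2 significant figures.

Areal heat capacity C = ρ c_p D = 1022 × 4110 × 21.73 = 9.13×10^7 J m⁻² K⁻¹.
τ = C / λ = 9.13×10^7 / 16.07 = 5.68×10^6 s.
Fraction reached: 1 − e^(−t/τ) = 0.42 ⇒ t = −τ ln(1 − 0.42) = τ × 0.545.
t = 3.09×10^6 s = 35.8 days.

36 days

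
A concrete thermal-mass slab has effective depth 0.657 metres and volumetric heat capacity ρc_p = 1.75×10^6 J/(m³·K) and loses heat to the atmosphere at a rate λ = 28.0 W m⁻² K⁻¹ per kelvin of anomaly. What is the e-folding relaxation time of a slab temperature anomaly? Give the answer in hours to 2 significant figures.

Areal heat capacity C = ρc_p × D = 1.75×10^6 × 0.657 = 1.15×10^6 J/(m^2 K).
Relaxation time τ = C / λ = 1.15×10^6 / 28.0 = 41100 s.
In hours: 41100 s / (3600 s/hour) = 11.4 hours.

11 hours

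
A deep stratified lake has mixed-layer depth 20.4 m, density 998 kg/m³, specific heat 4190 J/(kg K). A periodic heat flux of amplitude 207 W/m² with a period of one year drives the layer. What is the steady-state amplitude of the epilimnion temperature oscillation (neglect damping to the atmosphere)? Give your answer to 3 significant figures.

Areal heat capacity C = ρ c_p D = 998 × 4190 × 20.4 = 8.53×10^7 J/(m²·K).
Angular frequency ω = 2π / T = 2π / 3.15×10^7 s = 1.99×10^-7 s⁻¹.
Cω = 8.53×10^7 × 1.99×10^-7 = 17.0 W/(m²·K).
Amplitude A = F₀ / (Cω) = 207 / 17.0 = 12.2 K.

12.2 K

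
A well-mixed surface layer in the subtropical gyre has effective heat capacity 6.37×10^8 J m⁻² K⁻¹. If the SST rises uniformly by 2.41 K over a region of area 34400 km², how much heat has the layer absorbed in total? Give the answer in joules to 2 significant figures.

5.3×10^19 J

Areal heat capacity C = 6.37×10^8 J m⁻² K⁻¹ (given).
Heat per unit area: q = C ΔT = 6.37×10^8 × 2.41 = 1.54×10^9 J/m².
Total heat: Q = q × A = 1.54×10^9 × (34400 × 10⁶ m²) = 5.28×10^19 J.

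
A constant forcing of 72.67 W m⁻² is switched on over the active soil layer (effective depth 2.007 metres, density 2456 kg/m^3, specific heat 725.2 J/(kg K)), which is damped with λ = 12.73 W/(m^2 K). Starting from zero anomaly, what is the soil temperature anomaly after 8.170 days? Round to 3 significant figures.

Areal heat capacity C = ρ c_p D = 2456 × 725.2 × 2.007 = 3.57×10^6 J m⁻² K⁻¹.
τ = C / λ = 3.57×10^6 / 12.73 = 2.81×10^5 s.
Equilibrium anomaly ΔT_eq = F / λ = 72.67 / 12.73 = 5.71 K.
t = 8.170 days = 7.06×10^5 s, so t/τ = 2.51.
ΔT(t) = ΔT_eq (1 − e^(−t/τ)) = 5.71 × (1 − e^−2.51) = 5.25 K.

5.25 K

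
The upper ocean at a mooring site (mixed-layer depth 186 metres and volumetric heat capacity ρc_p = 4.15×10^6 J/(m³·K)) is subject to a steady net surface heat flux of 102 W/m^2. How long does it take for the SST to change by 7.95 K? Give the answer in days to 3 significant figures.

Areal heat capacity C = ρc_p × D = 4.15×10^6 × 186 = 7.72×10^8 J/(m²·K).
Time required: Δt = C ΔT / F = 7.72×10^8 × 7.95 / 102 = 6.02×10^7 s.
In days: 6.02×10^7 s / (86400 s/day) = 696 days.

696 days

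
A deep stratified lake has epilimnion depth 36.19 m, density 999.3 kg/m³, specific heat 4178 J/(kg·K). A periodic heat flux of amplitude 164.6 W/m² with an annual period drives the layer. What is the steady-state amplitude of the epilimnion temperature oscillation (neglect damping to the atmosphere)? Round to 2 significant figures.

5.5 K

Areal heat capacity C = ρ c_p D = 999.3 × 4178 × 36.19 = 1.51×10^8 J/(m²·K).
Angular frequency ω = 2π / T = 2π / 3.15×10^7 s = 1.99×10^-7 s⁻¹.
Cω = 1.51×10^8 × 1.99×10^-7 = 30.1 W/(m²·K).
Amplitude A = F₀ / (Cω) = 164.6 / 30.1 = 5.47 K.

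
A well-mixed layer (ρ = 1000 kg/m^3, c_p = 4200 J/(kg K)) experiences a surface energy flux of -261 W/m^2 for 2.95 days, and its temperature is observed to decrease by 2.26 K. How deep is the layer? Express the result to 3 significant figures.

7.01 m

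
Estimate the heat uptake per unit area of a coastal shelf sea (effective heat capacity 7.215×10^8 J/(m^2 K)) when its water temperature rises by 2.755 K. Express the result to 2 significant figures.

Areal heat capacity C = 7.215×10^8 J/(m^2 K) (given).
ΔQ = C ΔT = 7.22×10^8 × 2.755 = 1.99×10^9 J/m².

2.0×10^9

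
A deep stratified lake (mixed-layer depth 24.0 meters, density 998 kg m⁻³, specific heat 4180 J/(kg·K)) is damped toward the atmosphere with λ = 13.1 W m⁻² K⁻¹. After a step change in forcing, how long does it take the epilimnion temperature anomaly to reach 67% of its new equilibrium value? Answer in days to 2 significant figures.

Areal heat capacity C = ρ c_p D = 998 × 4180 × 24.0 = 1.00×10^8 J/(m²·K).
τ = C / λ = 1.00×10^8 / 13.1 = 7.64×10^6 s.
Fraction reached: 1 − e^(−t/τ) = 0.67 ⇒ t = −τ ln(1 − 0.67) = τ × 1.11.
t = 8.47×10^6 s = 98.1 days.

98 days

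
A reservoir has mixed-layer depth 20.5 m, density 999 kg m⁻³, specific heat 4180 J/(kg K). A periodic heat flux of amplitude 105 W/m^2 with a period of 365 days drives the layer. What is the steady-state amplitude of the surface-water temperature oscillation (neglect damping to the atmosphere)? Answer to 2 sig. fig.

6.2 K

Areal heat capacity C = ρ c_p D = 999 × 4180 × 20.5 = 8.56×10^7 J/(m^2 K).
Angular frequency ω = 2π / T = 2π / 3.15×10^7 s = 1.99×10^-7 s⁻¹.
Cω = 8.56×10^7 × 1.99×10^-7 = 17.1 W/(m²·K).
Amplitude A = F₀ / (Cω) = 105 / 17.1 = 6.16 K.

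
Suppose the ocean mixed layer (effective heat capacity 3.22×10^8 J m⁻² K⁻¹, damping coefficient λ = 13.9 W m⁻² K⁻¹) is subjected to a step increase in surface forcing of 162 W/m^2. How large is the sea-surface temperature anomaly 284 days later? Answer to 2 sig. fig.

7.6 K

Areal heat capacity C = 3.22×10^8 J m⁻² K⁻¹ (given).
τ = C / λ = 3.22×10^8 / 13.9 = 2.32×10^7 s.
Equilibrium anomaly ΔT_eq = F / λ = 162 / 13.9 = 11.7 K.
t = 284 days = 2.45×10^7 s, so t/τ = 1.06.
ΔT(t) = ΔT_eq (1 − e^(−t/τ)) = 11.7 × (1 − e^−1.06) = 7.61 K.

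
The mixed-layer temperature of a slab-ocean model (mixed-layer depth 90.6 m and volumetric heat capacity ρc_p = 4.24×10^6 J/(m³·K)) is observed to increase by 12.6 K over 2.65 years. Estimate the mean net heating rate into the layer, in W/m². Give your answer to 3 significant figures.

57.9

Areal heat capacity C = ρc_p × D = 4.24×10^6 × 90.6 = 3.84×10^8 J/(m²·K).
Required heat per unit area: Q = C ΔT = 3.84×10^8 × 12.6 = 4.84×10^9 J/m².
Flux F = Q / Δt = 4.84×10^9 / 8.36×10^7 s = 57.9 W/m².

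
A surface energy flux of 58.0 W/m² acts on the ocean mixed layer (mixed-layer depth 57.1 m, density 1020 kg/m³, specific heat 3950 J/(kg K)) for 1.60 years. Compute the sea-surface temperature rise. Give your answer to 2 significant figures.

13 K

Areal heat capacity C = ρ c_p D = 1020 × 3950 × 57.1 = 2.30×10^8 J/(m^2 K).
Net heat input Q = F Δt = 58.0 × (1.60 years × 3.156×10^7 s/year) = 2.93×10^9 J/m².
ΔT = Q / C = 2.93×10^9 / 2.30×10^8 = 12.7 K.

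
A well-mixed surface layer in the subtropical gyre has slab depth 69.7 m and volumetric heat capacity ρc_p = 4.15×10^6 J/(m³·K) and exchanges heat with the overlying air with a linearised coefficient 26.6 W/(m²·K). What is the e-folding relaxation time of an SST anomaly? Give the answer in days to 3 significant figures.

Areal heat capacity C = ρc_p × D = 4.15×10^6 × 69.7 = 2.89×10^8 J/(m²·K).
Relaxation time τ = C / λ = 2.89×10^8 / 26.6 = 1.09×10^7 s.
In days: 1.09×10^7 s / (86400 s/day) = 126 days.

126 days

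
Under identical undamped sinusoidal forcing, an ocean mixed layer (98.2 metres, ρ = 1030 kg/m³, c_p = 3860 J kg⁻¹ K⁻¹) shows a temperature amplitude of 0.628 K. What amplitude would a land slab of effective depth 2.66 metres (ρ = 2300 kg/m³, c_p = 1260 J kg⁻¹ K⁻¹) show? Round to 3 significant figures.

C_ocean = 3.90×10^8 J/(m²·K); C_land = 7.71×10^6 J/(m²·K).
A ∝ 1/C ⇒ A_land = A_ocean × C_ocean/C_land = 0.628 × 50.6 = 31.8 K.

31.8 K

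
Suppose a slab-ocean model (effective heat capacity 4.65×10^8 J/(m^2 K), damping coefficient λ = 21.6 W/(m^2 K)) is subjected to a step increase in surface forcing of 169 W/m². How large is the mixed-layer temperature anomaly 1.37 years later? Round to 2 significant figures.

6.8 K

Areal heat capacity C = 4.65×10^8 J/(m^2 K) (given).
τ = C / λ = 4.65×10^8 / 21.6 = 2.15×10^7 s.
Equilibrium anomaly ΔT_eq = F / λ = 169 / 21.6 = 7.82 K.
t = 1.37 years = 4.32×10^7 s, so t/τ = 2.01.
ΔT(t) = ΔT_eq (1 − e^(−t/τ)) = 7.82 × (1 − e^−2.01) = 6.77 K.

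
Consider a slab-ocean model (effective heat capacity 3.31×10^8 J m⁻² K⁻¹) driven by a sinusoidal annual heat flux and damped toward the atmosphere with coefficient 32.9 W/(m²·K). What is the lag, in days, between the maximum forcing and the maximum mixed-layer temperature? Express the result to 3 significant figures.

64.4 days

Areal heat capacity C = 3.31×10^8 J m⁻² K⁻¹ (given).
ω = 2π / 3.15×10^7 s = 1.99×10^-7 s⁻¹.
Phase lag φ = arctan(Cω/λ) = arctan(65.9/32.9) = 1.11 rad.
Time lag = φ / ω = 1.11 / 1.99×10^-7 = 5.56×10^6 s = 64.4 days.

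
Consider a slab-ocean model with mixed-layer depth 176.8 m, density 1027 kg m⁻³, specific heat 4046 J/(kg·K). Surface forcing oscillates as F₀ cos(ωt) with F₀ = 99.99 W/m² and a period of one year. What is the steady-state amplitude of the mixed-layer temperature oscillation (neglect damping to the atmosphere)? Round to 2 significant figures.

Areal heat capacity C = ρ c_p D = 1027 × 4046 × 176.8 = 7.35×10^8 J m⁻² K⁻¹.
Angular frequency ω = 2π / T = 2π / 3.15×10^7 s = 1.99×10^-7 s⁻¹.
Cω = 7.35×10^8 × 1.99×10^-7 = 146 W/(m²·K).
Amplitude A = F₀ / (Cω) = 99.99 / 146 = 0.683 K.

0.68 K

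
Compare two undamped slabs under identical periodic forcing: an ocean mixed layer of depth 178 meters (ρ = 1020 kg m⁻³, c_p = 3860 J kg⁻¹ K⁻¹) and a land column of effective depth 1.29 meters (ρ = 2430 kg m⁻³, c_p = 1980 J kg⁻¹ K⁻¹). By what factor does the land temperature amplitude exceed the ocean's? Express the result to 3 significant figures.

C_ocean = 1020 × 3860 × 178 = 7.01×10^8 J/(m²·K).
C_land = 2430 × 1980 × 1.29 = 6.21×10^6 J/(m²·K).
Undamped amplitude ∝ 1/C, so A_land/A_ocean = C_ocean/C_land = 113.

113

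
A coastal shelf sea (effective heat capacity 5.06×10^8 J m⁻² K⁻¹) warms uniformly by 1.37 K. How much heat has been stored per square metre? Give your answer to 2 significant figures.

6.9×10^8

Areal heat capacity C = 5.06×10^8 J m⁻² K⁻¹ (given).
ΔQ = C ΔT = 5.06×10^8 × 1.37 = 6.93×10^8 J/m².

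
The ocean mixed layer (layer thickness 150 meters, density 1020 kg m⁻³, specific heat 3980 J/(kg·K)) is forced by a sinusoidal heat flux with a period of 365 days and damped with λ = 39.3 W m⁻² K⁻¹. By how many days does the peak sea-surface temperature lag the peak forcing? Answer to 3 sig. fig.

Areal heat capacity C = ρ c_p D = 1020 × 3980 × 150 = 6.09×10^8 J m⁻² K⁻¹.
ω = 2π / 3.15×10^7 s = 1.99×10^-7 s⁻¹.
Phase lag φ = arctan(Cω/λ) = arctan(121/39.3) = 1.26 rad.
Time lag = φ / ω = 1.26 / 1.99×10^-7 = 6.31×10^6 s = 73.1 days.

73.1 days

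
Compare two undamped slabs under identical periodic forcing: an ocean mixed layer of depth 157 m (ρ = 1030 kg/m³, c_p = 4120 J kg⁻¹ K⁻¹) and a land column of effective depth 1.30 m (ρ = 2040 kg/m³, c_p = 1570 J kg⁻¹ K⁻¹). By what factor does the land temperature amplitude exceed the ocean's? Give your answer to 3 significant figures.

C_ocean = 1030 × 4120 × 157 = 6.66×10^8 J/(m²·K).
C_land = 2040 × 1570 × 1.30 = 4.16×10^6 J/(m²·K).
Undamped amplitude ∝ 1/C, so A_land/A_ocean = C_ocean/C_land = 160.

160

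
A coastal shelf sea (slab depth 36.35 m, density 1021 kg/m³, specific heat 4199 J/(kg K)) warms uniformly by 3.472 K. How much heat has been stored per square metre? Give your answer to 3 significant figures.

5.41×10^8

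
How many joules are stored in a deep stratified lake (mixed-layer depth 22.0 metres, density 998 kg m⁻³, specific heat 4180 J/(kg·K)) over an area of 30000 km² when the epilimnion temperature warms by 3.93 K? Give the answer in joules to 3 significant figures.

Areal heat capacity C = ρ c_p D = 998 × 4180 × 22.0 = 9.18×10^7 J/(m^2 K).
Heat per unit area: q = C ΔT = 9.18×10^7 × 3.93 = 3.61×10^8 J/m².
Total heat: Q = q × A = 3.61×10^8 × (30000 × 10⁶ m²) = 1.08×10^19 J.

1.08×10^19 J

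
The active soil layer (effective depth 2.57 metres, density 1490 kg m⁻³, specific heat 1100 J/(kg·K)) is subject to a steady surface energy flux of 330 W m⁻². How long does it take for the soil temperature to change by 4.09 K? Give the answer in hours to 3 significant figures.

Areal heat capacity C = ρ c_p D = 1490 × 1100 × 2.57 = 4.21×10^6 J/(m²·K).
Time required: Δt = C ΔT / F = 4.21×10^6 × 4.09 / 330 = 52200 s.
In hours: 52200 s / (3600 s/hour) = 14.5 hours.

14.5 hours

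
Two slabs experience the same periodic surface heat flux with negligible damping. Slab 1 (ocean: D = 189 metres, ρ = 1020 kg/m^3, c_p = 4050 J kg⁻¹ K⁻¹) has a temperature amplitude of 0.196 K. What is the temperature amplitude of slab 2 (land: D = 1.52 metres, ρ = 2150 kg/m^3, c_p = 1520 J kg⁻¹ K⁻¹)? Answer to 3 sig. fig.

C_ocean = 7.81×10^8 J/(m²·K); C_land = 4.97×10^6 J/(m²·K).
A ∝ 1/C ⇒ A_land = A_ocean × C_ocean/C_land = 0.196 × 157 = 30.8 K.

30.8 K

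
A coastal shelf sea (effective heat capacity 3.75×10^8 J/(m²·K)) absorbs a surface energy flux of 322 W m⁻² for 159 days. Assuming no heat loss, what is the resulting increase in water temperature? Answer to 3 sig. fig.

Areal heat capacity C = 3.75×10^8 J/(m²·K) (given).
Net heat input Q = F Δt = 322 × (159 days × 86400 s/day) = 4.42×10^9 J/m².
ΔT = Q / C = 4.42×10^9 / 3.75×10^8 = 11.8 K.

11.8 K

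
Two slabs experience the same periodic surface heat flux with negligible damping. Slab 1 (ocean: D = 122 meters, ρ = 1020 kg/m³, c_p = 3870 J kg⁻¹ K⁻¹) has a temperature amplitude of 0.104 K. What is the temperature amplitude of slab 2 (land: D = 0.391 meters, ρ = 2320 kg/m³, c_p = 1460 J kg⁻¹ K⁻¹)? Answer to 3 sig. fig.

C_ocean = 4.82×10^8 J/(m²·K); C_land = 1.32×10^6 J/(m²·K).
A ∝ 1/C ⇒ A_land = A_ocean × C_ocean/C_land = 0.104 × 364 = 37.8 K.

37.8 K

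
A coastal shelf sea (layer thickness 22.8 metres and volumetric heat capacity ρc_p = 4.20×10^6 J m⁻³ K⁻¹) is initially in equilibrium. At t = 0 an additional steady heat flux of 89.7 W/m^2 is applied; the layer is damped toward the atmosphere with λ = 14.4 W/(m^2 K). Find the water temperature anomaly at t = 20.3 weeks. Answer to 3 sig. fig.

5.25 K

Areal heat capacity C = ρc_p × D = 4.20×10^6 × 22.8 = 9.58×10^7 J/(m²·K).
τ = C / λ = 9.58×10^7 / 14.4 = 6.65×10^6 s.
Equilibrium anomaly ΔT_eq = F / λ = 89.7 / 14.4 = 6.23 K.
t = 20.3 weeks = 1.23×10^7 s, so t/τ = 1.85.
ΔT(t) = ΔT_eq (1 − e^(−t/τ)) = 6.23 × (1 − e^−1.85) = 5.25 K.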